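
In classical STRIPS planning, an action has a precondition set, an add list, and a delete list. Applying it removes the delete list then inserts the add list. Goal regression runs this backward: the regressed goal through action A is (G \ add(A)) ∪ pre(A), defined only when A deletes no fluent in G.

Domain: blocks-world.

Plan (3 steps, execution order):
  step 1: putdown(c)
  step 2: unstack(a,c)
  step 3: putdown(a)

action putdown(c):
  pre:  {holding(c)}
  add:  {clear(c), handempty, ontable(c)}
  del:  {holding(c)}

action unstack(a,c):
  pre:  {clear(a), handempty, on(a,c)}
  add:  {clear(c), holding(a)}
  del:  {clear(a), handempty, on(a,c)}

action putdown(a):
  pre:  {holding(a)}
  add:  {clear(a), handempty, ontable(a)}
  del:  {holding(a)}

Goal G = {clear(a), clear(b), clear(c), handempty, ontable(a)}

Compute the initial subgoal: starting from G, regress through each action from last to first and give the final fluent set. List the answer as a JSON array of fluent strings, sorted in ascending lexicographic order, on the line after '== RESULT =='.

Work backward from the goal:
  through step 3 (putdown(a)): drop {clear(a), handempty, ontable(a)}, keep {clear(b), clear(c)}, require {holding(a)}
    → {clear(b), clear(c), holding(a)}
  through step 2 (unstack(a,c)): drop {clear(c), holding(a)}, keep {clear(b)}, require {clear(a), handempty, on(a,c)}
    → {clear(a), clear(b), handempty, on(a,c)}
  through step 1 (putdown(c)): drop {handempty}, keep {clear(a), clear(b), on(a,c)}, require {holding(c)}
    → {clear(a), clear(b), holding(c), on(a,c)}

== RESULT ==
["clear(a)", "clear(b)", "holding(c)", "on(a,c)"]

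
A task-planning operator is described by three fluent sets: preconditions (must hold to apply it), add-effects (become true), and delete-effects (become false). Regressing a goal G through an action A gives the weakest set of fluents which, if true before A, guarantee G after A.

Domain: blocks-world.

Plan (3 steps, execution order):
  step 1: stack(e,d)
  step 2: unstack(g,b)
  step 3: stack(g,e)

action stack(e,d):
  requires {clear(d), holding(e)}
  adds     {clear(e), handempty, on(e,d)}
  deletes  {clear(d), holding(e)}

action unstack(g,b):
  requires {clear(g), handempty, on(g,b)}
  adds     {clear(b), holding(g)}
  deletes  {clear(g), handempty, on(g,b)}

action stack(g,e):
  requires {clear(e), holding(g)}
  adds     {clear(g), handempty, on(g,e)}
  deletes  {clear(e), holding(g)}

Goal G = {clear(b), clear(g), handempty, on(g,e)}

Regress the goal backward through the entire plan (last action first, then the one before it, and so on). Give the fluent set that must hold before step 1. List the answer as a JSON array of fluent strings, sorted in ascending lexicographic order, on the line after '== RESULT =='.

Work backward from the goal:
  through step 3 (stack(g,e)): drop {clear(g), handempty, on(g,e)}, keep {clear(b)}, require {clear(e), holding(g)}
    → {clear(b), clear(e), holding(g)}
  through step 2 (unstack(g,b)): drop {clear(b), holding(g)}, keep {clear(e)}, require {clear(g), handempty, on(g,b)}
    → {clear(e), clear(g), handempty, on(g,b)}
  through step 1 (stack(e,d)): drop {clear(e), handempty}, keep {clear(g), on(g,b)}, require {clear(d), holding(e)}
    → {clear(d), clear(g), holding(e), on(g,b)}

== RESULT ==
["clear(d)", "clear(g)", "holding(e)", "on(g,b)"]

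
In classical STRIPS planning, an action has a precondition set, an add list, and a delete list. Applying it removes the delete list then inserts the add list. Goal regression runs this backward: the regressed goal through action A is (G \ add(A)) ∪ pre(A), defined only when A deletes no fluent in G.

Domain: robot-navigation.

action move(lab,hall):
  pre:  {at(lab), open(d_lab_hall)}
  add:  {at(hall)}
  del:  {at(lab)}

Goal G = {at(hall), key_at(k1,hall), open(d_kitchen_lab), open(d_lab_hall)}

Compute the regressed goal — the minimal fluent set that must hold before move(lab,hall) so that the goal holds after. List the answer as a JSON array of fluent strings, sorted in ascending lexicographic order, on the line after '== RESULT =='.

Regress:
  G ∩ del = {}  (empty — regression defined)
  G \ add = {at(hall), key_at(k1,hall), open(d_kitchen_lab), open(d_lab_hall)} \ {at(hall)} = {key_at(k1,hall), open(d_kitchen_lab), open(d_lab_hall)}
  ∪ pre   = {key_at(k1,hall), open(d_kitchen_lab), open(d_lab_hall)} ∪ {at(lab), open(d_lab_hall)}
          = {at(lab), key_at(k1,hall), open(d_kitchen_lab), open(d_lab_hall)}

== RESULT ==
["at(lab)", "key_at(k1,hall)", "open(d_kitchen_lab)", "open(d_lab_hall)"]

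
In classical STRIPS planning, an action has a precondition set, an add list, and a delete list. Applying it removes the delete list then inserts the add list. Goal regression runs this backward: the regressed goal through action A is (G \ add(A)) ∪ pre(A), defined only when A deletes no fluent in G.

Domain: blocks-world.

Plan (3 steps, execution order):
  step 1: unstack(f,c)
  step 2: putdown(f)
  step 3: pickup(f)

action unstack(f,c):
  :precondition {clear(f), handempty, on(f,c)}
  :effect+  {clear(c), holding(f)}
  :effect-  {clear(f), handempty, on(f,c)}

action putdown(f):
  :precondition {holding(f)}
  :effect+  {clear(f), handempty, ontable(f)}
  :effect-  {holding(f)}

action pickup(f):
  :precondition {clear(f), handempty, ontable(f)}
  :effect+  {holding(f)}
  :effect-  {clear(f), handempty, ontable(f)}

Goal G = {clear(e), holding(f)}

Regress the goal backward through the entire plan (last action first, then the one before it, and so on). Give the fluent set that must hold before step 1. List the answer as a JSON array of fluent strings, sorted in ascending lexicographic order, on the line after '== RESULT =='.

Regress step by step:
  through step 3 (pickup(f)): drop {holding(f)}, keep {clear(e)}, require {clear(f), handempty, ontable(f)}
    → {clear(e), clear(f), handempty, ontable(f)}
  through step 2 (putdown(f)): drop {clear(f), handempty, ontable(f)}, keep {clear(e)}, require {holding(f)}
    → {clear(e), holding(f)}
  through step 1 (unstack(f,c)): drop {holding(f)}, keep {clear(e)}, require {clear(f), handempty, on(f,c)}
    → {clear(e), clear(f), handempty, on(f,c)}

== RESULT ==
["clear(e)", "clear(f)", "handempty", "on(f,c)"]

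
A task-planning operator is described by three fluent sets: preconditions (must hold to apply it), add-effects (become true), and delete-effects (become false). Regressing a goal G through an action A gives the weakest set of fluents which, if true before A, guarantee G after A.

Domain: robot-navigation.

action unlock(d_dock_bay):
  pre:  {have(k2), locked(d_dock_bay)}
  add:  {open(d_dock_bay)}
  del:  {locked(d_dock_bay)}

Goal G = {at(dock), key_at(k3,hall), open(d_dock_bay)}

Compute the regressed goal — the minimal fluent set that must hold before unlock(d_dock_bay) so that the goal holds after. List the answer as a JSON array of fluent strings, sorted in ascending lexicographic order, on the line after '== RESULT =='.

Regress:
  G ∩ del = {}  (empty — regression defined)
  G \ add = {at(dock), key_at(k3,hall), open(d_dock_bay)} \ {open(d_dock_bay)} = {at(dock), key_at(k3,hall)}
  ∪ pre   = {at(dock), key_at(k3,hall)} ∪ {have(k2), locked(d_dock_bay)}
          = {at(dock), have(k2), key_at(k3,hall), locked(d_dock_bay)}

== RESULT ==
["at(dock)", "have(k2)", "key_at(k3,hall)", "locked(d_dock_bay)"]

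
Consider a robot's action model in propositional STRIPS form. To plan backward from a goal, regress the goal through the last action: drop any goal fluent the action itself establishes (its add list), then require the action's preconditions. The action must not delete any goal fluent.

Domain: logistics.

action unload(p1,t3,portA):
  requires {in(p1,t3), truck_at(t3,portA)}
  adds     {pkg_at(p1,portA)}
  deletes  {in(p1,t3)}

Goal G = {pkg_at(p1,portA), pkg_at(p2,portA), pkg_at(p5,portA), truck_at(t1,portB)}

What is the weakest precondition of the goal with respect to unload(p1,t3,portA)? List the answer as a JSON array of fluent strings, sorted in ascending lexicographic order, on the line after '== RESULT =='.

Regress:
  G ∩ del = {}  (empty — regression defined)
  G \ add = {pkg_at(p1,portA), pkg_at(p2,portA), pkg_at(p5,portA), truck_at(t1,portB)} \ {pkg_at(p1,portA)} = {pkg_at(p2,portA), pkg_at(p5,portA), truck_at(t1,portB)}
  ∪ pre   = {pkg_at(p2,portA), pkg_at(p5,portA), truck_at(t1,portB)} ∪ {in(p1,t3), truck_at(t3,portA)}
          = {in(p1,t3), pkg_at(p2,portA), pkg_at(p5,portA), truck_at(t1,portB), truck_at(t3,portA)}

== RESULT ==
["in(p1,t3)", "pkg_at(p2,portA)", "pkg_at(p5,portA)", "truck_at(t1,portB)", "truck_at(t3,portA)"]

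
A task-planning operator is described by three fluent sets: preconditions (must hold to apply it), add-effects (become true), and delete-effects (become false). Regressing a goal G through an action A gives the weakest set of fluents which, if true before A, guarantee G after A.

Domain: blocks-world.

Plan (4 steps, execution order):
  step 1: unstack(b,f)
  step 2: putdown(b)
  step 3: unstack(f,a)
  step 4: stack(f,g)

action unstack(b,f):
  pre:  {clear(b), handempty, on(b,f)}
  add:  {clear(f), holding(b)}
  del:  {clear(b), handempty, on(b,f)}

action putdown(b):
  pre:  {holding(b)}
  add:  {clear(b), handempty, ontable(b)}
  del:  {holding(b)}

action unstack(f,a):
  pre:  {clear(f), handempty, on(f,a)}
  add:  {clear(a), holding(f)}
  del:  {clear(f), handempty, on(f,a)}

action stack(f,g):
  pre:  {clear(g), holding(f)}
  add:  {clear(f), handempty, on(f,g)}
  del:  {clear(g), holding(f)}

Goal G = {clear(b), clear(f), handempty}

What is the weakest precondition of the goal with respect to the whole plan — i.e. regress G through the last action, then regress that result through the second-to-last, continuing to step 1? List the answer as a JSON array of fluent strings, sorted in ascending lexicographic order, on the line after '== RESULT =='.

Regress step by step:
  through step 4 (stack(f,g)): drop {clear(f), handempty}, keep {clear(b)}, require {clear(g), holding(f)}
    → {clear(b), clear(g), holding(f)}
  through step 3 (unstack(f,a)): drop {holding(f)}, keep {clear(b), clear(g)}, require {clear(f), handempty, on(f,a)}
    → {clear(b), clear(f), clear(g), handempty, on(f,a)}
  through step 2 (putdown(b)): drop {clear(b), handempty}, keep {clear(f), clear(g), on(f,a)}, require {holding(b)}
    → {clear(f), clear(g), holding(b), on(f,a)}
  through step 1 (unstack(b,f)): drop {clear(f), holding(b)}, keep {clear(g), on(f,a)}, require {clear(b), handempty, on(b,f)}
    → {clear(b), clear(g), handempty, on(b,f), on(f,a)}

== RESULT ==
["clear(b)", "clear(g)", "handempty", "on(b,f)", "on(f,a)"]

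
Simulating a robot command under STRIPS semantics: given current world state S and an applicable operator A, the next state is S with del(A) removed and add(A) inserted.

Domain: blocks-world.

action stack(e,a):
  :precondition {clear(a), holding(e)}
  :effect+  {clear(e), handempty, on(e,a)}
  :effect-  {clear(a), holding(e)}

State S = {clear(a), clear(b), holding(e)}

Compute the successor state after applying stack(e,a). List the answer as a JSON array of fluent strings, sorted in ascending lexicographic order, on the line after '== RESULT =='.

Progress:
  pre ⊆ S: {clear(a), holding(e)} ⊆ S  — applicable
  S \ del = {clear(b)}
  ∪ add   = {clear(b), clear(e), handempty, on(e,a)}

== RESULT ==
["clear(b)", "clear(e)", "handempty", "on(e,a)"]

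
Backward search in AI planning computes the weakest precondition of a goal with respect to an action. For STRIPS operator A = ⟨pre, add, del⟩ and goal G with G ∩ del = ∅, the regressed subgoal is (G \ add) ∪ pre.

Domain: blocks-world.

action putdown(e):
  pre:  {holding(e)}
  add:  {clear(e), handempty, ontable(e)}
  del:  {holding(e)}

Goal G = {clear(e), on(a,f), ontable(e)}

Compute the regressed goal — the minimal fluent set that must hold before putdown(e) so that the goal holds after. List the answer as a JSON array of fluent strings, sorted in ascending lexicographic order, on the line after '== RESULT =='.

Compute (G \ add) ∪ pre:
  G ∩ del = {}  (empty — regression defined)
  G \ add = {clear(e), on(a,f), ontable(e)} \ {clear(e), handempty, ontable(e)} = {on(a,f)}
  ∪ pre   = {on(a,f)} ∪ {holding(e)}
          = {holding(e), on(a,f)}

== RESULT ==
["holding(e)", "on(a,f)"]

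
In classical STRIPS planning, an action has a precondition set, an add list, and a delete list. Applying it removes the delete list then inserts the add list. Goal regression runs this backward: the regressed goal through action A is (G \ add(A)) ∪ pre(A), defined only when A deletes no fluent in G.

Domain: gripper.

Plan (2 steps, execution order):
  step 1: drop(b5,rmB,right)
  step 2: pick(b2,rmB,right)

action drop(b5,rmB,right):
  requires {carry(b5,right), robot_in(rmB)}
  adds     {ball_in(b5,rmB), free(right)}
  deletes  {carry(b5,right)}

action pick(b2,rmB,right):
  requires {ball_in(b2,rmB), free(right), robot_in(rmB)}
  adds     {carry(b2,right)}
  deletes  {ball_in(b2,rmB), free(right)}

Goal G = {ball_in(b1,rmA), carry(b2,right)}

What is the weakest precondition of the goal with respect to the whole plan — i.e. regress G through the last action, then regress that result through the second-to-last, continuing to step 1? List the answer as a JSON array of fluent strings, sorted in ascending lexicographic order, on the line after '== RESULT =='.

Regress step by step:
  through step 2 (pick(b2,rmB,right)): drop {carry(b2,right)}, keep {ball_in(b1,rmA)}, require {ball_in(b2,rmB), free(right), robot_in(rmB)}
    → {ball_in(b1,rmA), ball_in(b2,rmB), free(right), robot_in(rmB)}
  through step 1 (drop(b5,rmB,right)): drop {free(right)}, keep {ball_in(b1,rmA), ball_in(b2,rmB), robot_in(rmB)}, require {carry(b5,right), robot_in(rmB)}
    → {ball_in(b1,rmA), ball_in(b2,rmB), carry(b5,right), robot_in(rmB)}

== RESULT ==
["ball_in(b1,rmA)", "ball_in(b2,rmB)", "carry(b5,right)", "robot_in(rmB)"]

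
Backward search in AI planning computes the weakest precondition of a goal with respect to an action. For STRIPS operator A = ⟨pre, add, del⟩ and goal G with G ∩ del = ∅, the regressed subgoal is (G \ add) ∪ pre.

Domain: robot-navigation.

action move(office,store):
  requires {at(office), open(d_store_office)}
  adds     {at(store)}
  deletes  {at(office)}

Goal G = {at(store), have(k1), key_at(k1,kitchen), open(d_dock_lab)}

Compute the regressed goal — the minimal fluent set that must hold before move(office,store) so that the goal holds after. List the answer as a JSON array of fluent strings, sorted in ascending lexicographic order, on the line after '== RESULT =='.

Compute (G \ add) ∪ pre:
  G ∩ del = {}  (empty — regression defined)
  G \ add = {at(store), have(k1), key_at(k1,kitchen), open(d_dock_lab)} \ {at(store)} = {have(k1), key_at(k1,kitchen), open(d_dock_lab)}
  ∪ pre   = {have(k1), key_at(k1,kitchen), open(d_dock_lab)} ∪ {at(office), open(d_store_office)}
          = {at(office), have(k1), key_at(k1,kitchen), open(d_dock_lab), open(d_store_office)}

== RESULT ==
["at(office)", "have(k1)", "key_at(k1,kitchen)", "open(d_dock_lab)", "open(d_store_office)"]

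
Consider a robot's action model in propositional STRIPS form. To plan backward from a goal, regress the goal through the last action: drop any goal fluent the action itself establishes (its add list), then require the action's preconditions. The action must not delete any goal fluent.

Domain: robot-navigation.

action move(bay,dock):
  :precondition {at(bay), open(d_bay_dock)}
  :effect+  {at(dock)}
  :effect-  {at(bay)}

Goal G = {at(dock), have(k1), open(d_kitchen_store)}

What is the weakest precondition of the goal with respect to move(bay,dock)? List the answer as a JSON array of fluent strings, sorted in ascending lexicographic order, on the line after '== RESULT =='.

Compute (G \ add) ∪ pre:
  G ∩ del = {}  (empty — regression defined)
  G \ add = {at(dock), have(k1), open(d_kitchen_store)} \ {at(dock)} = {have(k1), open(d_kitchen_store)}
  ∪ pre   = {have(k1), open(d_kitchen_store)} ∪ {at(bay), open(d_bay_dock)}
          = {at(bay), have(k1), open(d_bay_dock), open(d_kitchen_store)}

== RESULT ==
["at(bay)", "have(k1)", "open(d_bay_dock)", "open(d_kitchen_store)"]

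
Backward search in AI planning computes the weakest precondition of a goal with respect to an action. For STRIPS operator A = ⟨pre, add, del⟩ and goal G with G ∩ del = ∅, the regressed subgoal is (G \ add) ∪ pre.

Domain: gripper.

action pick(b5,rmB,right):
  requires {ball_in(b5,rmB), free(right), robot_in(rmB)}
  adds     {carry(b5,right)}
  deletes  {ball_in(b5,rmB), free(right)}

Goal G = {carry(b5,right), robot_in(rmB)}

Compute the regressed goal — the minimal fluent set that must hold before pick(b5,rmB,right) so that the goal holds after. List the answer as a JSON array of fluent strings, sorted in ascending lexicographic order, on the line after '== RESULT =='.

Compute (G \ add) ∪ pre:
  G ∩ del = {}  (empty — regression defined)
  G \ add = {carry(b5,right), robot_in(rmB)} \ {carry(b5,right)} = {robot_in(rmB)}
  ∪ pre   = {robot_in(rmB)} ∪ {ball_in(b5,rmB), free(right), robot_in(rmB)}
          = {ball_in(b5,rmB), free(right), robot_in(rmB)}

== RESULT ==
["ball_in(b5,rmB)", "free(right)", "robot_in(rmB)"]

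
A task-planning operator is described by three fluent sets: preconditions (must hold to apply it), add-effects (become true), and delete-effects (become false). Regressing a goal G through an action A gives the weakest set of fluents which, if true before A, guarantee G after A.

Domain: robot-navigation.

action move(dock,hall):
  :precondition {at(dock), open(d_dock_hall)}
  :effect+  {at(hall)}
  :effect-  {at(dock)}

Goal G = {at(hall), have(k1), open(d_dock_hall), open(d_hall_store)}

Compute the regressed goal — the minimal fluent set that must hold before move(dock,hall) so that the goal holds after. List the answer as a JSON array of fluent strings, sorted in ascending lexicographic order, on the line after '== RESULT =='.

Compute (G \ add) ∪ pre:
  G ∩ del = {}  (empty — regression defined)
  G \ add = {at(hall), have(k1), open(d_dock_hall), open(d_hall_store)} \ {at(hall)} = {have(k1), open(d_dock_hall), open(d_hall_store)}
  ∪ pre   = {have(k1), open(d_dock_hall), open(d_hall_store)} ∪ {at(dock), open(d_dock_hall)}
          = {at(dock), have(k1), open(d_dock_hall), open(d_hall_store)}

== RESULT ==
["at(dock)", "have(k1)", "open(d_dock_hall)", "open(d_hall_store)"]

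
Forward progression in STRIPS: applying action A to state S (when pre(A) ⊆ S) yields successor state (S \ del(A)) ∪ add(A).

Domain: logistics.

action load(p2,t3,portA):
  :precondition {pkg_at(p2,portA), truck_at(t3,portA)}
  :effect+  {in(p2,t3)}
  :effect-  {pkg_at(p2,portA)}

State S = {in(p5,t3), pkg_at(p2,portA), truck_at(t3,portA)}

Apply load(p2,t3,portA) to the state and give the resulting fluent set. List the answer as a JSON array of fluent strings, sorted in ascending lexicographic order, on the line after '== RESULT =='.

Compute (S \ del) ∪ add:
  pre ⊆ S: {pkg_at(p2,portA), truck_at(t3,portA)} ⊆ S  — applicable
  S \ del = {in(p5,t3), truck_at(t3,portA)}
  ∪ add   = {in(p2,t3), in(p5,t3), truck_at(t3,portA)}

== RESULT ==
["in(p2,t3)", "in(p5,t3)", "truck_at(t3,portA)"]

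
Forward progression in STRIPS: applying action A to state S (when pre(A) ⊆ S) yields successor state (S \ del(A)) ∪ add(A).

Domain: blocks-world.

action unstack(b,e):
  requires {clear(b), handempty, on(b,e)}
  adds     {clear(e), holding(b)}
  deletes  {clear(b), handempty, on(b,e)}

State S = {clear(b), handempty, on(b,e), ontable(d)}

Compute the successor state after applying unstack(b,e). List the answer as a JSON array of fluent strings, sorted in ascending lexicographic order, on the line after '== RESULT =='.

Progress:
  pre ⊆ S: {clear(b), handempty, on(b,e)} ⊆ S  — applicable
  S \ del = {ontable(d)}
  ∪ add   = {clear(e), holding(b), ontable(d)}

== RESULT ==
["clear(e)", "holding(b)", "ontable(d)"]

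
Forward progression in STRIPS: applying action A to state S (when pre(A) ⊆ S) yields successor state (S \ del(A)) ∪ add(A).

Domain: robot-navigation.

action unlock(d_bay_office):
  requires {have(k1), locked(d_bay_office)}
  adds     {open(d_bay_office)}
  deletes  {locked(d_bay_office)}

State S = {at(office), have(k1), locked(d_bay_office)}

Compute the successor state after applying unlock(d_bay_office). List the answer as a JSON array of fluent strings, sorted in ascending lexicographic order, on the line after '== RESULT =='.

Compute (S \ del) ∪ add:
  pre ⊆ S: {have(k1), locked(d_bay_office)} ⊆ S  — applicable
  S \ del = {at(office), have(k1)}
  ∪ add   = {at(office), have(k1), open(d_bay_office)}

== RESULT ==
["at(office)", "have(k1)", "open(d_bay_office)"]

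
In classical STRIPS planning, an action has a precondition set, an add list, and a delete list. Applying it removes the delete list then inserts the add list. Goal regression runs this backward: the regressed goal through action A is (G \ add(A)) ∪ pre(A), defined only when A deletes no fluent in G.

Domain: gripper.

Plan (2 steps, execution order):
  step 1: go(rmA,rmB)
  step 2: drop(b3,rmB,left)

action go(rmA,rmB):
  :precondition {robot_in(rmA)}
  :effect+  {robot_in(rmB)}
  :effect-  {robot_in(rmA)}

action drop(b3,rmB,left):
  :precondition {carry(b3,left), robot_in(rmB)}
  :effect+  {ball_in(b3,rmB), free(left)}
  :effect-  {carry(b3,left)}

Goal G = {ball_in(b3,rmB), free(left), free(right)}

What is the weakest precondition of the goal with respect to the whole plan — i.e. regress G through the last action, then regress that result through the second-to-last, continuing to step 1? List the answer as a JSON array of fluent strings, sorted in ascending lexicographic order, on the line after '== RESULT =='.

Regress step by step:
  through step 2 (drop(b3,rmB,left)): drop {ball_in(b3,rmB), free(left)}, keep {free(right)}, require {carry(b3,left), robot_in(rmB)}
    → {carry(b3,left), free(right), robot_in(rmB)}
  through step 1 (go(rmA,rmB)): drop {robot_in(rmB)}, keep {carry(b3,left), free(right)}, require {robot_in(rmA)}
    → {carry(b3,left), free(right), robot_in(rmA)}

== RESULT ==
["carry(b3,left)", "free(right)", "robot_in(rmA)"]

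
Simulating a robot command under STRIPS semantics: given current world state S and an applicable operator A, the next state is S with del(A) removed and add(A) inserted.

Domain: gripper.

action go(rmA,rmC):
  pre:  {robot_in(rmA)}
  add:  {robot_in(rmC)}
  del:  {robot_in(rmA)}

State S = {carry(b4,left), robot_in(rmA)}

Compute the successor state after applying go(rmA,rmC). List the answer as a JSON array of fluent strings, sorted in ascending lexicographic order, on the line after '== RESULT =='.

Progress:
  pre ⊆ S: {robot_in(rmA)} ⊆ S  — applicable
  S \ del = {carry(b4,left)}
  ∪ add   = {carry(b4,left), robot_in(rmC)}

== RESULT ==
["carry(b4,left)", "robot_in(rmC)"]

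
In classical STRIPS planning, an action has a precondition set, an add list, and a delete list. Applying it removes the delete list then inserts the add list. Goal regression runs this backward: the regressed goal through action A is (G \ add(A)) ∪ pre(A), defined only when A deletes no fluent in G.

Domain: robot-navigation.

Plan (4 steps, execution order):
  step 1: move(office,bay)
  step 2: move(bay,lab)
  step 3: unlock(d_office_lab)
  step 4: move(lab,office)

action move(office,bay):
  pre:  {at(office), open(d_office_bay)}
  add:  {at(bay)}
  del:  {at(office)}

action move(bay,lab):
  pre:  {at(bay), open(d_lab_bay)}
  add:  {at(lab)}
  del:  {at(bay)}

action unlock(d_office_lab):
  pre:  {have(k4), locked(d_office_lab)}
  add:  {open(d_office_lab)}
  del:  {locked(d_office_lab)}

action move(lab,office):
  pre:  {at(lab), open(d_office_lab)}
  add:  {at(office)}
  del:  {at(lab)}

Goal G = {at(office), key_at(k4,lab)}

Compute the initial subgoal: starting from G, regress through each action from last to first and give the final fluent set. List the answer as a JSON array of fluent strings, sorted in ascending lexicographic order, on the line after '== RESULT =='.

Regress step by step:
  through step 4 (move(lab,office)): drop {at(office)}, keep {key_at(k4,lab)}, require {at(lab), open(d_office_lab)}
    → {at(lab), key_at(k4,lab), open(d_office_lab)}
  through step 3 (unlock(d_office_lab)): drop {open(d_office_lab)}, keep {at(lab), key_at(k4,lab)}, require {have(k4), locked(d_office_lab)}
    → {at(lab), have(k4), key_at(k4,lab), locked(d_office_lab)}
  through step 2 (move(bay,lab)): drop {at(lab)}, keep {have(k4), key_at(k4,lab), locked(d_office_lab)}, require {at(bay), open(d_lab_bay)}
    → {at(bay), have(k4), key_at(k4,lab), locked(d_office_lab), open(d_lab_bay)}
  through step 1 (move(office,bay)): drop {at(bay)}, keep {have(k4), key_at(k4,lab), locked(d_office_lab), open(d_lab_bay)}, require {at(office), open(d_office_bay)}
    → {at(office), have(k4), key_at(k4,lab), locked(d_office_lab), open(d_lab_bay), open(d_office_bay)}

== RESULT ==
["at(office)", "have(k4)", "key_at(k4,lab)", "locked(d_office_lab)", "open(d_lab_bay)", "open(d_office_bay)"]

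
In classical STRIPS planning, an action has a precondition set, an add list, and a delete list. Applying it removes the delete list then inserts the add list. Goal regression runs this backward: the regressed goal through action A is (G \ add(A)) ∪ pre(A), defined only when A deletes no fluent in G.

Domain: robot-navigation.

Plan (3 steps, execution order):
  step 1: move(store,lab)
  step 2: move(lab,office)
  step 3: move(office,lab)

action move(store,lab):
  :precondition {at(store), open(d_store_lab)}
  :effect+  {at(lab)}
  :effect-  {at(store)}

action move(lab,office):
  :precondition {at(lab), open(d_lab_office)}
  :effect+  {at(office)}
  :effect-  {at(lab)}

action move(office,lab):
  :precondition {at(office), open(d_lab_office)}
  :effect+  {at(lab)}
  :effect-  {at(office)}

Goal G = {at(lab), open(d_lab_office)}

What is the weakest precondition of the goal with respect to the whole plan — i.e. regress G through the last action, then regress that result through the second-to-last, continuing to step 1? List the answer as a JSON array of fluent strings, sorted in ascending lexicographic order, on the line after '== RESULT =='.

Regress step by step:
  through step 3 (move(office,lab)): drop {at(lab)}, keep {open(d_lab_office)}, require {at(office), open(d_lab_office)}
    → {at(office), open(d_lab_office)}
  through step 2 (move(lab,office)): drop {at(office)}, keep {open(d_lab_office)}, require {at(lab), open(d_lab_office)}
    → {at(lab), open(d_lab_office)}
  through step 1 (move(store,lab)): drop {at(lab)}, keep {open(d_lab_office)}, require {at(store), open(d_store_lab)}
    → {at(store), open(d_lab_office), open(d_store_lab)}

== RESULT ==
["at(store)", "open(d_lab_office)", "open(d_store_lab)"]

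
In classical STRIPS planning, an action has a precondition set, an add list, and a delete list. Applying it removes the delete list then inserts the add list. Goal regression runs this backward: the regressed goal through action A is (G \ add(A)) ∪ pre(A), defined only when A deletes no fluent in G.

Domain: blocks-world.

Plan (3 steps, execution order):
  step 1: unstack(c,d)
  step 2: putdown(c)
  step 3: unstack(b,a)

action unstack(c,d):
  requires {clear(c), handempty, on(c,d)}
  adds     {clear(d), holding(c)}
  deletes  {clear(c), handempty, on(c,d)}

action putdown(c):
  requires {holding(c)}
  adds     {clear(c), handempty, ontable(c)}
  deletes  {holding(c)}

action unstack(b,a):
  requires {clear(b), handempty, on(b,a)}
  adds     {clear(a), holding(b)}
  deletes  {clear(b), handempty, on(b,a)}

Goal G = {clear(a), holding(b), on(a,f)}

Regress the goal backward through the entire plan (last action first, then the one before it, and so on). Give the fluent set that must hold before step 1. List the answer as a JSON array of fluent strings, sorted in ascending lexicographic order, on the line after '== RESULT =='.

Regress step by step:
  through step 3 (unstack(b,a)): drop {clear(a), holding(b)}, keep {on(a,f)}, require {clear(b), handempty, on(b,a)}
    → {clear(b), handempty, on(a,f), on(b,a)}
  through step 2 (putdown(c)): drop {handempty}, keep {clear(b), on(a,f), on(b,a)}, require {holding(c)}
    → {clear(b), holding(c), on(a,f), on(b,a)}
  through step 1 (unstack(c,d)): drop {holding(c)}, keep {clear(b), on(a,f), on(b,a)}, require {clear(c), handempty, on(c,d)}
    → {clear(b), clear(c), handempty, on(a,f), on(b,a), on(c,d)}

== RESULT ==
["clear(b)", "clear(c)", "handempty", "on(a,f)", "on(b,a)", "on(c,d)"]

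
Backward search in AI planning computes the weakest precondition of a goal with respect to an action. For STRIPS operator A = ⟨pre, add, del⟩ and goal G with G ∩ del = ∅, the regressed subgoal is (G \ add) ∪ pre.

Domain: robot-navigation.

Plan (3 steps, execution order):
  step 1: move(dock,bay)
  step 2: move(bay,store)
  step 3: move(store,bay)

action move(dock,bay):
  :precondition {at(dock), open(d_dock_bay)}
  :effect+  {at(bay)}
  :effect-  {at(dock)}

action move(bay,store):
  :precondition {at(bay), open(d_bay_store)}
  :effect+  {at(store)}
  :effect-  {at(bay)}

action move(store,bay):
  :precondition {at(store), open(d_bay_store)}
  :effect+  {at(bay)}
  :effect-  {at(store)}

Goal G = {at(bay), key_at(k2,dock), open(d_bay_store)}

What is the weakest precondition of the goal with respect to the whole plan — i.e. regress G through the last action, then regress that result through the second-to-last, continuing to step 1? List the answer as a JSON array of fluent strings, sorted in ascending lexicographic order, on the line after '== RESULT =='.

Work backward from the goal:
  through step 3 (move(store,bay)): drop {at(bay)}, keep {key_at(k2,dock), open(d_bay_store)}, require {at(store), open(d_bay_store)}
    → {at(store), key_at(k2,dock), open(d_bay_store)}
  through step 2 (move(bay,store)): drop {at(store)}, keep {key_at(k2,dock), open(d_bay_store)}, require {at(bay), open(d_bay_store)}
    → {at(bay), key_at(k2,dock), open(d_bay_store)}
  through step 1 (move(dock,bay)): drop {at(bay)}, keep {key_at(k2,dock), open(d_bay_store)}, require {at(dock), open(d_dock_bay)}
    → {at(dock), key_at(k2,dock), open(d_bay_store), open(d_dock_bay)}

== RESULT ==
["at(dock)", "key_at(k2,dock)", "open(d_bay_store)", "open(d_dock_bay)"]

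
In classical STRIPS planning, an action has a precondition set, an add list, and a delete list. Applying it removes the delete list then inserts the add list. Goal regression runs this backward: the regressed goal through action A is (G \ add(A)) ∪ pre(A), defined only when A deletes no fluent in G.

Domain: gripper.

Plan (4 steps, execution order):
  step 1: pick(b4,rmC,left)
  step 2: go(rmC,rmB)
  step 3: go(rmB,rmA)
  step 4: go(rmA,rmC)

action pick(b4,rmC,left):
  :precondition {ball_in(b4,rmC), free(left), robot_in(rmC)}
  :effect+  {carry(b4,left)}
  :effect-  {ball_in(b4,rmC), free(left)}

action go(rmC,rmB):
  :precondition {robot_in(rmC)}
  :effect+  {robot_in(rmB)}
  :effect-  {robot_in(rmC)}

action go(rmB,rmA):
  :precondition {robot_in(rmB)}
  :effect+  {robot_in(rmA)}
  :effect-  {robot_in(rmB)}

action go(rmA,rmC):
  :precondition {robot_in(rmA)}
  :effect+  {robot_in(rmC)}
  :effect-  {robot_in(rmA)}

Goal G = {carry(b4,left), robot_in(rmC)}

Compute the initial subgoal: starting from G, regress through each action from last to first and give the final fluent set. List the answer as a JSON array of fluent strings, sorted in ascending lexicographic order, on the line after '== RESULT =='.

Work backward from the goal:
  through step 4 (go(rmA,rmC)): drop {robot_in(rmC)}, keep {carry(b4,left)}, require {robot_in(rmA)}
    → {carry(b4,left), robot_in(rmA)}
  through step 3 (go(rmB,rmA)): drop {robot_in(rmA)}, keep {carry(b4,left)}, require {robot_in(rmB)}
    → {carry(b4,left), robot_in(rmB)}
  through step 2 (go(rmC,rmB)): drop {robot_in(rmB)}, keep {carry(b4,left)}, require {robot_in(rmC)}
    → {carry(b4,left), robot_in(rmC)}
  through step 1 (pick(b4,rmC,left)): drop {carry(b4,left)}, keep {robot_in(rmC)}, require {ball_in(b4,rmC), free(left), robot_in(rmC)}
    → {ball_in(b4,rmC), free(left), robot_in(rmC)}

== RESULT ==
["ball_in(b4,rmC)", "free(left)", "robot_in(rmC)"]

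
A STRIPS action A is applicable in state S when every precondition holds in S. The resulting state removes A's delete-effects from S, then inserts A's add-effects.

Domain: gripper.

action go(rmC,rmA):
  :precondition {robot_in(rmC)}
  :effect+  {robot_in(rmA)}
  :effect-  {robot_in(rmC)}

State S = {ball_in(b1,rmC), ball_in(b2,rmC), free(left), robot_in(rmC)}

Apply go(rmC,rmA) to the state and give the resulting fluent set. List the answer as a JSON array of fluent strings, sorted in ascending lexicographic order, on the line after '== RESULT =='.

Progress:
  pre ⊆ S: {robot_in(rmC)} ⊆ S  — applicable
  S \ del = {ball_in(b1,rmC), ball_in(b2,rmC), free(left)}
  ∪ add   = {ball_in(b1,rmC), ball_in(b2,rmC), free(left), robot_in(rmA)}

== RESULT ==
["ball_in(b1,rmC)", "ball_in(b2,rmC)", "free(left)", "robot_in(rmA)"]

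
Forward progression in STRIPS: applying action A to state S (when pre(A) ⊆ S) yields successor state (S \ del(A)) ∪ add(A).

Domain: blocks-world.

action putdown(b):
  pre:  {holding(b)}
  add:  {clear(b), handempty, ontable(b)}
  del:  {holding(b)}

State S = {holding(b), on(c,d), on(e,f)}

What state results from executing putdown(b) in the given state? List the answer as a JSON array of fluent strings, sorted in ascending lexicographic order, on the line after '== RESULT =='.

Compute (S \ del) ∪ add:
  pre ⊆ S: {holding(b)} ⊆ S  — applicable
  S \ del = {on(c,d), on(e,f)}
  ∪ add   = {clear(b), handempty, on(c,d), on(e,f), ontable(b)}

== RESULT ==
["clear(b)", "handempty", "on(c,d)", "on(e,f)", "ontable(b)"]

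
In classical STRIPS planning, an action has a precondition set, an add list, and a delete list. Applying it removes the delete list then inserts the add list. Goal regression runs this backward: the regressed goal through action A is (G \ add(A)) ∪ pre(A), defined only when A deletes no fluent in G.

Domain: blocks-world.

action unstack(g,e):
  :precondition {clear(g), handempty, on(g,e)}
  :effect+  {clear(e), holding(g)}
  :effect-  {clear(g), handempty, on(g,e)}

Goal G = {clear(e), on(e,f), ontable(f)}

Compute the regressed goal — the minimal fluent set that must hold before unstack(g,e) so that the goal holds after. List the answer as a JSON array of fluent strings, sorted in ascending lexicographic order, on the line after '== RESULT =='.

Regress:
  G ∩ del = {}  (empty — regression defined)
  G \ add = {clear(e), on(e,f), ontable(f)} \ {clear(e), holding(g)} = {on(e,f), ontable(f)}
  ∪ pre   = {on(e,f), ontable(f)} ∪ {clear(g), handempty, on(g,e)}
          = {clear(g), handempty, on(e,f), on(g,e), ontable(f)}

== RESULT ==
["clear(g)", "handempty", "on(e,f)", "on(g,e)", "ontable(f)"]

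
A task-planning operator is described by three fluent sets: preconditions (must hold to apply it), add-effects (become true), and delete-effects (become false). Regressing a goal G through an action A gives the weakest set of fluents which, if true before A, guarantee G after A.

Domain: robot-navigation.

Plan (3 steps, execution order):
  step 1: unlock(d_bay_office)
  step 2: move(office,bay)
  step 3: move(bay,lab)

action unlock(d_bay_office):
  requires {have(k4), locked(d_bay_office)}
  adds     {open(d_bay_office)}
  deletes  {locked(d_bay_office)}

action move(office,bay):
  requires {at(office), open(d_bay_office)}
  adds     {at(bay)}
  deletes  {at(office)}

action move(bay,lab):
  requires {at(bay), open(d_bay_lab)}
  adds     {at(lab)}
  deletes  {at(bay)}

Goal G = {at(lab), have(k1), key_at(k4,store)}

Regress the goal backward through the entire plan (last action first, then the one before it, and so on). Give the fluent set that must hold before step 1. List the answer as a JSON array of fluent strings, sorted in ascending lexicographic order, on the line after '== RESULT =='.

Work backward from the goal:
  through step 3 (move(bay,lab)): drop {at(lab)}, keep {have(k1), key_at(k4,store)}, require {at(bay), open(d_bay_lab)}
    → {at(bay), have(k1), key_at(k4,store), open(d_bay_lab)}
  through step 2 (move(office,bay)): drop {at(bay)}, keep {have(k1), key_at(k4,store), open(d_bay_lab)}, require {at(office), open(d_bay_office)}
    → {at(office), have(k1), key_at(k4,store), open(d_bay_lab), open(d_bay_office)}
  through step 1 (unlock(d_bay_office)): drop {open(d_bay_office)}, keep {at(office), have(k1), key_at(k4,store), open(d_bay_lab)}, require {have(k4), locked(d_bay_office)}
    → {at(office), have(k1), have(k4), key_at(k4,store), locked(d_bay_office), open(d_bay_lab)}

== RESULT ==
["at(office)", "have(k1)", "have(k4)", "key_at(k4,store)", "locked(d_bay_office)", "open(d_bay_lab)"]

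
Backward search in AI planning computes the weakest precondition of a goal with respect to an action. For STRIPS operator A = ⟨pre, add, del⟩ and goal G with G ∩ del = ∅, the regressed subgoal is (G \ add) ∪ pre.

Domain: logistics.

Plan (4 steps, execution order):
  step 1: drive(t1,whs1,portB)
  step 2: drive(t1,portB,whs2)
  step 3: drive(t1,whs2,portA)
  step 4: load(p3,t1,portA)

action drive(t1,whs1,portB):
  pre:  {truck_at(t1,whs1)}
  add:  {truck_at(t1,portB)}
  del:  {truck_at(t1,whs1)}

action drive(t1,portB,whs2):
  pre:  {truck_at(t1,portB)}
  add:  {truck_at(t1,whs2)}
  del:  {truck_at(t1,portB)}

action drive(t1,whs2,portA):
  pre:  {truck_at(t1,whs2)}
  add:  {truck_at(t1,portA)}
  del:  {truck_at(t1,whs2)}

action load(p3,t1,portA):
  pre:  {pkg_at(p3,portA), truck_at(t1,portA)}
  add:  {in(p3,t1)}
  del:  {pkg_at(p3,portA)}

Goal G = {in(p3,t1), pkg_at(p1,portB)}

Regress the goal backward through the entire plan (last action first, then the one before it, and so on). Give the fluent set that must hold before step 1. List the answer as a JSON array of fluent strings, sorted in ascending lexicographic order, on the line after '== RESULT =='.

Work backward from the goal:
  through step 4 (load(p3,t1,portA)): drop {in(p3,t1)}, keep {pkg_at(p1,portB)}, require {pkg_at(p3,portA), truck_at(t1,portA)}
    → {pkg_at(p1,portB), pkg_at(p3,portA), truck_at(t1,portA)}
  through step 3 (drive(t1,whs2,portA)): drop {truck_at(t1,portA)}, keep {pkg_at(p1,portB), pkg_at(p3,portA)}, require {truck_at(t1,whs2)}
    → {pkg_at(p1,portB), pkg_at(p3,portA), truck_at(t1,whs2)}
  through step 2 (drive(t1,portB,whs2)): drop {truck_at(t1,whs2)}, keep {pkg_at(p1,portB), pkg_at(p3,portA)}, require {truck_at(t1,portB)}
    → {pkg_at(p1,portB), pkg_at(p3,portA), truck_at(t1,portB)}
  through step 1 (drive(t1,whs1,portB)): drop {truck_at(t1,portB)}, keep {pkg_at(p1,portB), pkg_at(p3,portA)}, require {truck_at(t1,whs1)}
    → {pkg_at(p1,portB), pkg_at(p3,portA), truck_at(t1,whs1)}

== RESULT ==
["pkg_at(p1,portB)", "pkg_at(p3,portA)", "truck_at(t1,whs1)"]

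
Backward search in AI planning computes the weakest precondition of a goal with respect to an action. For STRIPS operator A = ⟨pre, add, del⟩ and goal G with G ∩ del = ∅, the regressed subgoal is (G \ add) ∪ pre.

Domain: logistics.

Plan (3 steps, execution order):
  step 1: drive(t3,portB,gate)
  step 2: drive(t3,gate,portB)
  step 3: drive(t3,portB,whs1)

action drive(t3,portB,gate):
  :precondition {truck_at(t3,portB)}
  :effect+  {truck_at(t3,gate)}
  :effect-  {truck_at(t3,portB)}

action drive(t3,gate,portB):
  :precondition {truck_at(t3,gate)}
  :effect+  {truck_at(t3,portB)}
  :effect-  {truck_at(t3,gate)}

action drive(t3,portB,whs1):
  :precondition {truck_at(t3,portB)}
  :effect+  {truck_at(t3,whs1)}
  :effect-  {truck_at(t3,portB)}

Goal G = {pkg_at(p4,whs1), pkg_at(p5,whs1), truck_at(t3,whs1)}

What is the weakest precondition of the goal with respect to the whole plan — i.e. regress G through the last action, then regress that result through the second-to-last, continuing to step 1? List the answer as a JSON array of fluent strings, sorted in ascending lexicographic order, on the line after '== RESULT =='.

Work backward from the goal:
  through step 3 (drive(t3,portB,whs1)): drop {truck_at(t3,whs1)}, keep {pkg_at(p4,whs1), pkg_at(p5,whs1)}, require {truck_at(t3,portB)}
    → {pkg_at(p4,whs1), pkg_at(p5,whs1), truck_at(t3,portB)}
  through step 2 (drive(t3,gate,portB)): drop {truck_at(t3,portB)}, keep {pkg_at(p4,whs1), pkg_at(p5,whs1)}, require {truck_at(t3,gate)}
    → {pkg_at(p4,whs1), pkg_at(p5,whs1), truck_at(t3,gate)}
  through step 1 (drive(t3,portB,gate)): drop {truck_at(t3,gate)}, keep {pkg_at(p4,whs1), pkg_at(p5,whs1)}, require {truck_at(t3,portB)}
    → {pkg_at(p4,whs1), pkg_at(p5,whs1), truck_at(t3,portB)}

== RESULT ==
["pkg_at(p4,whs1)", "pkg_at(p5,whs1)", "truck_at(t3,portB)"]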